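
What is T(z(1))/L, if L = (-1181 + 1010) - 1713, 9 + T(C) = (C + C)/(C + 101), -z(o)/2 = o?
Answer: 895/186516 ≈ 0.0047985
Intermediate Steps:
z(o) = -2*o
T(C) = -9 + 2*C/(101 + C) (T(C) = -9 + (C + C)/(C + 101) = -9 + (2*C)/(101 + C) = -9 + 2*C/(101 + C))
L = -1884 (L = -171 - 1713 = -1884)
T(z(1))/L = ((-909 - (-14))/(101 - 2*1))/(-1884) = ((-909 - 7*(-2))/(101 - 2))*(-1/1884) = ((-909 + 14)/99)*(-1/1884) = ((1/99)*(-895))*(-1/1884) = -895/99*(-1/1884) = 895/186516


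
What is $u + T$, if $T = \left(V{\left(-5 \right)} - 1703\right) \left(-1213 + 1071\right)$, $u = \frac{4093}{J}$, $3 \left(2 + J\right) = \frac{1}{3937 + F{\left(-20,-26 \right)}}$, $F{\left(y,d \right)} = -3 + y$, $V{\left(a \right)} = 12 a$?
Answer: $\frac{5830815112}{23483} \approx 2.483 \cdot 10^{5}$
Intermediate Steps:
$J = - \frac{23483}{11742}$ ($J = -2 + \frac{1}{3 \left(3937 - 23\right)} = -2 + \frac{1}{3 \cdot 3914} = -2 + \frac{1}{3} \cdot \frac{1}{3914} = -2 + \frac{1}{11742} = - \frac{23483}{11742} \approx -1.9999$)
$u = - \frac{48060006}{23483}$ ($u = \frac{4093}{- \frac{23483}{11742}} = 4093 \left(- \frac{11742}{23483}\right) = - \frac{48060006}{23483} \approx -2046.6$)
$T = 250346$ ($T = \left(12 \left(-5\right) - 1703\right) \left(-1213 + 1071\right) = \left(-60 - 1703\right) \left(-142\right) = \left(-1763\right) \left(-142\right) = 250346$)
$u + T = - \frac{48060006}{23483} + 250346 = \frac{5830815112}{23483}$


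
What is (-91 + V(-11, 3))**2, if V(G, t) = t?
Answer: 7744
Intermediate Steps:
(-91 + V(-11, 3))**2 = (-91 + 3)**2 = (-88)**2 = 7744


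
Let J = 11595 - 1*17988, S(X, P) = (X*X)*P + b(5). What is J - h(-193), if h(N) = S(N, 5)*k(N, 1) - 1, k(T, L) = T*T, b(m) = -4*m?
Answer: -6936701417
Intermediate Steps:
S(X, P) = -20 + P*X**2 (S(X, P) = (X*X)*P - 4*5 = X**2*P - 20 = P*X**2 - 20 = -20 + P*X**2)
k(T, L) = T**2
J = -6393 (J = 11595 - 17988 = -6393)
h(N) = -1 + N**2*(-20 + 5*N**2) (h(N) = (-20 + 5*N**2)*N**2 - 1 = N**2*(-20 + 5*N**2) - 1 = -1 + N**2*(-20 + 5*N**2))
J - h(-193) = -6393 - (-1 + 5*(-193)**2*(-4 + (-193)**2)) = -6393 - (-1 + 5*37249*(-4 + 37249)) = -6393 - (-1 + 5*37249*37245) = -6393 - (-1 + 6936695025) = -6393 - 1*6936695024 = -6393 - 6936695024 = -6936701417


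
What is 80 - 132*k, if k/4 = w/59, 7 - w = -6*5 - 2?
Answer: -15872/59 ≈ -269.02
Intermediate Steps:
w = 39 (w = 7 - (-6*5 - 2) = 7 - (-30 - 2) = 7 - 1*(-32) = 7 + 32 = 39)
k = 156/59 (k = 4*(39/59) = 156/59 ≈ 2.6441)
80 - 132*k = 80 - 132*156/59 = 80 - 20592/59 = -15872/59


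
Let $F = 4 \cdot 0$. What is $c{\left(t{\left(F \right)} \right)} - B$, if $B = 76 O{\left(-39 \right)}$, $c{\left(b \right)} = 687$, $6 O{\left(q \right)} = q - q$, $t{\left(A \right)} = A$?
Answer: $687$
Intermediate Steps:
$F = 0$
$O{\left(q \right)} = 0$ ($O{\left(q \right)} = \frac{q - q}{6} = \frac{1}{6} \cdot 0 = 0$)
$B = 0$ ($B = 76 \cdot 0 = 0$)
$c{\left(t{\left(F \right)} \right)} - B = 687 - 0 = 687 + 0 = 687$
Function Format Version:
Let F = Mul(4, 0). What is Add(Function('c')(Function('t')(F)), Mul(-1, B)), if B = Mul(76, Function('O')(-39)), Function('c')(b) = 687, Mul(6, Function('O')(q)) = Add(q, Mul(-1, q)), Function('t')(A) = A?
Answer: 687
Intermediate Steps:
F = 0
Function('O')(q) = 0 (Function('O')(q) = Mul(Rational(1, 6), Add(q, Mul(-1, q))) = Mul(Rational(1, 6), 0) = 0)
B = 0 (B = Mul(76, 0) = 0)
Add(Function('c')(Function('t')(F)), Mul(-1, B)) = Add(687, Mul(-1, 0)) = Add(687, 0) = 687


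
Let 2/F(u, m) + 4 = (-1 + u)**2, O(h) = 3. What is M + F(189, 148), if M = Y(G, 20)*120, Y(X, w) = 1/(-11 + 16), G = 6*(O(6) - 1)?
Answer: 424081/17670 ≈ 24.000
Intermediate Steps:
G = 12 (G = 6*(3 - 1) = 6*2 = 12)
F(u, m) = 2/(-4 + (-1 + u)**2)
Y(X, w) = 1/5
M = 24 (M = (1/5)*120 = 24)
M + F(189, 148) = 24 + 2/(-4 + (-1 + 189)**2) = 24 + 2/(-4 + 188**2) = 24 + 2/(-4 + 35344) = 24 + 2/35340 = 24 + 2*(1/35340) = 24 + 1/17670 = 424081/17670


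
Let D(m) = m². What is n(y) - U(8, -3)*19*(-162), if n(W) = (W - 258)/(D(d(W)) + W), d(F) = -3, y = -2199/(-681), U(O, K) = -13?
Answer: -111136697/2776 ≈ -40035.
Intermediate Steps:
y = 733/227 (y = -2199*(-1/681) = 733/227 ≈ 3.2291)
n(W) = (-258 + W)/(9 + W) (n(W) = (W - 258)/((-3)² + W) = (-258 + W)/(9 + W))
n(y) - U(8, -3)*19*(-162) = (-258 + 733/227)/(9 + 733/227) - (-13*19)*(-162) = -57833/227/(2776/227) - (-247)*(-162) = (227/2776)*(-57833/227) - 1*40014 = -57833/2776 - 40014 = -111136697/2776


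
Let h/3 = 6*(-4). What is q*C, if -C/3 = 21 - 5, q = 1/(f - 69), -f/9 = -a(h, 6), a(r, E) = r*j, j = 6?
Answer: 16/1319 ≈ 0.012130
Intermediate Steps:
h = -72 (h = 3*(6*(-4)) = 3*(-24) = -72)
a(r, E) = 6*r (a(r, E) = r*6 = 6*r)
f = -3888 (f = -(-9)*6*(-72) = -(-9)*(-432) = -9*432 = -3888)
q = -1/3957 (q = 1/(-3888 - 69) = 1/(-3957) = -1/3957 ≈ -0.00025272)
C = -48 (C = -3*(21 - 5) = -3*16 = -48)
q*C = -1/3957*(-48) = 16/1319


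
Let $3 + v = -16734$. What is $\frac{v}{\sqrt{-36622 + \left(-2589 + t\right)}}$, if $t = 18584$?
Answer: $\frac{16737 i \sqrt{20627}}{20627} \approx 116.54 i$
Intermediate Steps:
$v = -16737$ ($v = -3 - 16734 = -16737$)
$\frac{v}{\sqrt{-36622 + \left(-2589 + t\right)}} = - \frac{16737}{\sqrt{-36622 + \left(-2589 + 18584\right)}} = - \frac{16737}{\sqrt{-36622 + 15995}} = - \frac{16737}{\sqrt{-20627}} = - \frac{16737}{i \sqrt{20627}} = - 16737 \left(- \frac{i \sqrt{20627}}{20627}\right) = \frac{16737 i \sqrt{20627}}{20627}$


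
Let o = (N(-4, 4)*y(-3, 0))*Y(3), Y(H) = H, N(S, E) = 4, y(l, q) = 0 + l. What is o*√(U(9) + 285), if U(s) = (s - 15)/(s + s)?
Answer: -12*√2562 ≈ -607.39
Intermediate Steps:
y(l, q) = l
U(s) = (-15 + s)/(2*s) (U(s) = (-15 + s)/((2*s)) = (-15 + s)*(1/(2*s)) = (-15 + s)/(2*s))
o = -36 (o = (4*(-3))*3 = -12*3 = -36)
o*√(U(9) + 285) = -36*√((½)*(-15 + 9)/9 + 285) = -36*√((½)*(⅑)*(-6) + 285) = -36*√(-⅓ + 285) = -12*√2562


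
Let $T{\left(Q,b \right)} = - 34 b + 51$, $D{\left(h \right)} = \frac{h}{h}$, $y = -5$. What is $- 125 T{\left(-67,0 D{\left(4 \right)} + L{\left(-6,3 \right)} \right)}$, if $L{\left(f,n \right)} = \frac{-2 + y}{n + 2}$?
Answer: $-12325$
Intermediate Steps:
$L{\left(f,n \right)} = - \frac{7}{2 + n}$ ($L{\left(f,n \right)} = \frac{-2 - 5}{n + 2} = - \frac{7}{2 + n}$)
$D{\left(h \right)} = 1$
$T{\left(Q,b \right)} = 51 - 34 b$
$- 125 T{\left(-67,0 D{\left(4 \right)} + L{\left(-6,3 \right)} \right)} = - 125 \left(51 - 34 \left(0 \cdot 1 - \frac{7}{2 + 3}\right)\right) = - 125 \left(51 - 34 \left(0 - \frac{7}{5}\right)\right) = - 125 \left(51 - - \frac{238}{5}\right) = - 125 \left(51 + \frac{238}{5}\right) = \left(-125\right) \frac{493}{5} = -12325$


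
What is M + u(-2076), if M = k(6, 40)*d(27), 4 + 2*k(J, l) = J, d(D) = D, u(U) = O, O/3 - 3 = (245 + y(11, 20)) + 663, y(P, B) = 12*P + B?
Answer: 3216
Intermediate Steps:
y(P, B) = B + 12*P
O = 3189 (O = 9 + 3*((245 + (20 + 12*11)) + 663) = 9 + 3*((245 + (20 + 132)) + 663) = 9 + 3*((245 + 152) + 663) = 9 + 3*(397 + 663) = 9 + 3*1060 = 9 + 3180 = 3189)
u(U) = 3189
k(J, l) = -2 + J/2
M = 27 (M = (-2 + (1/2)*6)*27 = (-2 + 3)*27 = 1*27 = 27)
M + u(-2076) = 27 + 3189 = 3216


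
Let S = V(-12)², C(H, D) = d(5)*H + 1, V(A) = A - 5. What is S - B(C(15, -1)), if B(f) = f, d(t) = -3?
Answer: 333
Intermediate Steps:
V(A) = -5 + A
C(H, D) = 1 - 3*H (C(H, D) = -3*H + 1 = 1 - 3*H)
S = 289 (S = (-5 - 12)² = (-17)² = 289)
S - B(C(15, -1)) = 289 - (1 - 3*15) = 289 - (1 - 45) = 289 - 1*(-44) = 289 + 44 = 333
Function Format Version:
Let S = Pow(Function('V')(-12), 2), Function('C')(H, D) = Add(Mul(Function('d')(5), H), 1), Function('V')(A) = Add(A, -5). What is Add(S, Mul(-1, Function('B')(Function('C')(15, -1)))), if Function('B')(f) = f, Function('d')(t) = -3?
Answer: 333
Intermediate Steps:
Function('V')(A) = Add(-5, A)
Function('C')(H, D) = Add(1, Mul(-3, H)) (Function('C')(H, D) = Add(Mul(-3, H), 1) = Add(1, Mul(-3, H)))
S = 289 (S = Pow(Add(-5, -12), 2) = Pow(-17, 2) = 289)
Add(S, Mul(-1, Function('B')(Function('C')(15, -1)))) = Add(289, Mul(-1, Add(1, Mul(-3, 15)))) = Add(289, Mul(-1, Add(1, -45))) = Add(289, Mul(-1, -44)) = Add(289, 44) = 333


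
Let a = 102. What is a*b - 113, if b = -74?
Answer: -7661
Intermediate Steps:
a*b - 113 = 102*(-74) - 113 = -7548 - 113 = -7661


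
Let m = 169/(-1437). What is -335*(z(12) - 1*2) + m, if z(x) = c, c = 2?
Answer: -169/1437 ≈ -0.11761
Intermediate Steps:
z(x) = 2
m = -169/1437 (m = -1/1437*169 = -169/1437 ≈ -0.11761)
-335*(z(12) - 1*2) + m = -335*(2 - 1*2) - 169/1437 = -335*(2 - 2) - 169/1437 = -335*0 - 169/1437 = 0 - 169/1437 = -169/1437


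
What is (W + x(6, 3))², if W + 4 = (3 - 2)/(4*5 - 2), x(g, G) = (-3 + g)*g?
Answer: 64009/324 ≈ 197.56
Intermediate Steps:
x(g, G) = g*(-3 + g)
W = -71/18 (W = -4 + (3 - 2)/(4*5 - 2) = -4 + 1/(20 - 2) = -4 + 1/18 = -71/18 ≈ -3.9444)
(W + x(6, 3))² = (-71/18 + 6*(-3 + 6))² = (-71/18 + 6*3)² = (-71/18 + 18)² = (253/18)² = 64009/324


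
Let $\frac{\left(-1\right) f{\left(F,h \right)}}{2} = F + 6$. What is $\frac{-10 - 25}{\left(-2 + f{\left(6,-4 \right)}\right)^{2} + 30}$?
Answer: $- \frac{35}{706} \approx -0.049575$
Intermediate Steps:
$f{\left(F,h \right)} = -12 - 2 F$ ($f{\left(F,h \right)} = - 2 \left(F + 6\right) = - 2 \left(6 + F\right) = -12 - 2 F$)
$\frac{-10 - 25}{\left(-2 + f{\left(6,-4 \right)}\right)^{2} + 30} = \frac{-10 - 25}{\left(-2 - 24\right)^{2} + 30} = - \frac{35}{\left(-2 - 24\right)^{2} + 30} = - \frac{35}{\left(-26\right)^{2} + 30} = - \frac{35}{676 + 30} = - \frac{35}{706}$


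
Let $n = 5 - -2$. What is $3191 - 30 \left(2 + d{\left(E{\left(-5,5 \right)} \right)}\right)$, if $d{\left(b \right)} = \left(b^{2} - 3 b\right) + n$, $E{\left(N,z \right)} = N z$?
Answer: $-18079$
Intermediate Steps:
$n = 7$ ($n = 5 + 2 = 7$)
$d{\left(b \right)} = 7 + b^{2} - 3 b$ ($d{\left(b \right)} = \left(b^{2} - 3 b\right) + 7 = 7 + b^{2} - 3 b$)
$3191 - 30 \left(2 + d{\left(E{\left(-5,5 \right)} \right)}\right) = 3191 - 30 \left(2 + \left(7 + \left(\left(-5\right) 5\right)^{2} - 3 \left(\left(-5\right) 5\right)\right)\right) = 3191 - 30 \left(2 + \left(7 + \left(-25\right)^{2} - -75\right)\right) = 3191 - 30 \left(2 + \left(7 + 625 + 75\right)\right) = 3191 - 30 \left(2 + 707\right) = 3191 - 30 \cdot 709 = 3191 - 21270 = -18079$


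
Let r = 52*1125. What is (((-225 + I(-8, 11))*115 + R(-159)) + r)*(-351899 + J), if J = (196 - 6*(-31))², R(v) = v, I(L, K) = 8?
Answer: -6876681350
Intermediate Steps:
J = 145924 (J = (196 + 186)² = 382² = 145924)
r = 58500
(((-225 + I(-8, 11))*115 + R(-159)) + r)*(-351899 + J) = (((-225 + 8)*115 - 159) + 58500)*(-351899 + 145924) = ((-217*115 - 159) + 58500)*(-205975) = ((-24955 - 159) + 58500)*(-205975) = (-25114 + 58500)*(-205975) = 33386*(-205975) = -6876681350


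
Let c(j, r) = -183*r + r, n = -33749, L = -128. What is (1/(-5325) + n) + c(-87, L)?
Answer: -55662226/5325 ≈ -10453.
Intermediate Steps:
c(j, r) = -182*r
(1/(-5325) + n) + c(-87, L) = (1/(-5325) - 33749) - 182*(-128) = (-1/5325 - 33749) + 23296 = -179713426/5325 + 23296 = -55662226/5325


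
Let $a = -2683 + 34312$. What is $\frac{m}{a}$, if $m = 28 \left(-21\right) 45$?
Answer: $- \frac{8820}{10543} \approx -0.83657$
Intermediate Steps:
$m = -26460$ ($m = \left(-588\right) 45 = -26460$)
$a = 31629$
$\frac{m}{a} = - \frac{26460}{31629} = \left(-26460\right) \frac{1}{31629} = - \frac{8820}{10543}$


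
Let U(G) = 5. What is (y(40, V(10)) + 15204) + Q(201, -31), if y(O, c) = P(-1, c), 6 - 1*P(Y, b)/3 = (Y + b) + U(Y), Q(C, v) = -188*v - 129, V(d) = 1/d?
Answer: 209087/10 ≈ 20909.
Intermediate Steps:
Q(C, v) = -129 - 188*v
P(Y, b) = 3 - 3*Y - 3*b (P(Y, b) = 18 - 3*((Y + b) + 5) = 18 - 3*(5 + Y + b) = 18 + (-15 - 3*Y - 3*b) = 3 - 3*Y - 3*b)
y(O, c) = 6 - 3*c (y(O, c) = 3 - 3*(-1) - 3*c = 3 + 3 - 3*c = 6 - 3*c)
(y(40, V(10)) + 15204) + Q(201, -31) = ((6 - 3/10) + 15204) + (-129 - 188*(-31)) = ((6 - 3*1/10) + 15204) + (-129 + 5828) = ((6 - 3/10) + 15204) + 5699 = (57/10 + 15204) + 5699 = 152097/10 + 5699 = 209087/10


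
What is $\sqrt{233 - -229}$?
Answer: $\sqrt{462} \approx 21.494$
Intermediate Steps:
$\sqrt{233 - -229} = \sqrt{233 + \left(-14 + 243\right)} = \sqrt{233 + 229} = \sqrt{462}$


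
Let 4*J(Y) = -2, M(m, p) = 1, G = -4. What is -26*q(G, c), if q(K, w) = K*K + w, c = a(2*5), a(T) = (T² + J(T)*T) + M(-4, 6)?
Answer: -2912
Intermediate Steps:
J(Y) = -½ (J(Y) = (¼)*(-2) = -½)
a(T) = 1 + T² - T/2 (a(T) = (T² - T/2) + 1 = 1 + T² - T/2)
c = 96 (c = 1 + (2*5)² - 5 = 1 + 10² - ½*10 = 1 + 100 - 5 = 96)
q(K, w) = w + K² (q(K, w) = K² + w = w + K²)
-26*q(G, c) = -26*(96 + (-4)²) = -26*(96 + 16) = -26*112 = -2912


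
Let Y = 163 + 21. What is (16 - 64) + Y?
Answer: 136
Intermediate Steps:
Y = 184
(16 - 64) + Y = (16 - 64) + 184 = -48 + 184 = 136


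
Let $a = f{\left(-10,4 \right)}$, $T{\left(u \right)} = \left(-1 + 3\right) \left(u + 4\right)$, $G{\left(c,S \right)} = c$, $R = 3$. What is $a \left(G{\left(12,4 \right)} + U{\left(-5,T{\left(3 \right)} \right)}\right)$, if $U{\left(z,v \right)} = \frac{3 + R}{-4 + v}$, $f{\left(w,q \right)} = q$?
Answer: $\frac{252}{5} \approx 50.4$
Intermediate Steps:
$T{\left(u \right)} = 8 + 2 u$ ($T{\left(u \right)} = 2 \left(4 + u\right) = 8 + 2 u$)
$a = 4$
$U{\left(z,v \right)} = \frac{6}{-4 + v}$ ($U{\left(z,v \right)} = \frac{3 + 3}{-4 + v} = \frac{6}{-4 + v}$)
$a \left(G{\left(12,4 \right)} + U{\left(-5,T{\left(3 \right)} \right)}\right) = 4 \left(12 + \frac{6}{-4 + \left(8 + 2 \cdot 3\right)}\right) = 4 \left(12 + \frac{6}{-4 + \left(8 + 6\right)}\right) = 4 \left(12 + \frac{6}{-4 + 14}\right) = 4 \left(12 + \frac{6}{10}\right) = 4 \left(12 + 6 \cdot \frac{1}{10}\right) = 4 \left(12 + \frac{3}{5}\right) = 4 \cdot \frac{63}{5} = \frac{252}{5}$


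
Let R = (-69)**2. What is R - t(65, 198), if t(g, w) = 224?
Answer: 4537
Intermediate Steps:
R = 4761
R - t(65, 198) = 4761 - 1*224 = 4761 - 224 = 4537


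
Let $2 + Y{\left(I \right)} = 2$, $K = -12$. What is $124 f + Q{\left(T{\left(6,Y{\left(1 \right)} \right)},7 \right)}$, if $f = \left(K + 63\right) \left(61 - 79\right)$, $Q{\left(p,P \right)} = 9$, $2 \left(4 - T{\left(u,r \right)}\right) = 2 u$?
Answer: $-113823$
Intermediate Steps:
$Y{\left(I \right)} = 0$ ($Y{\left(I \right)} = -2 + 2 = 0$)
$T{\left(u,r \right)} = 4 - u$ ($T{\left(u,r \right)} = 4 - \frac{2 u}{2} = 4 - u$)
$f = -918$ ($f = \left(-12 + 63\right) \left(61 - 79\right) = 51 \left(-18\right) = -918$)
$124 f + Q{\left(T{\left(6,Y{\left(1 \right)} \right)},7 \right)} = 124 \left(-918\right) + 9 = -113832 + 9 = -113823$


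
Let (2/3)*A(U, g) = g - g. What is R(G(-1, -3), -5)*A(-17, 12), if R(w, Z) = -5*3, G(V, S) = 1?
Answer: 0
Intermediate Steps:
R(w, Z) = -15
A(U, g) = 0 (A(U, g) = 3*(g - g)/2 = (3/2)*0 = 0)
R(G(-1, -3), -5)*A(-17, 12) = -15*0 = 0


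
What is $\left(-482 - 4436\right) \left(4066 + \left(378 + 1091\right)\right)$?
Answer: $-27221130$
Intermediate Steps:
$\left(-482 - 4436\right) \left(4066 + \left(378 + 1091\right)\right) = - 4918 \left(4066 + 1469\right) = \left(-4918\right) 5535 = -27221130$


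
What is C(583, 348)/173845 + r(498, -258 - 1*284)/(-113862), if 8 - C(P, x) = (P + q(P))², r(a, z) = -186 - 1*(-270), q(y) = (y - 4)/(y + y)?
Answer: -1255326208209351/640750306755020 ≈ -1.9592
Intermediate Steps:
q(y) = (-4 + y)/(2*y) (q(y) = (-4 + y)/((2*y)) = (-4 + y)*(1/(2*y)) = (-4 + y)/(2*y))
r(a, z) = 84 (r(a, z) = -186 + 270 = 84)
C(P, x) = 8 - (P + (-4 + P)/(2*P))²
C(583, 348)/173845 + r(498, -258 - 1*284)/(-113862) = (8 - ¼*(-4 + 583 + 2*583²)²/583²)/173845 + 84/(-113862) = (8 - ¼*1/339889*(-4 + 583 + 2*339889)²)*(1/173845) + 84*(-1/113862) = (8 - ¼*1/339889*(-4 + 583 + 679778)²)*(1/173845) - 2/2711 = (8 - ¼*1/339889*680357²)*(1/173845) - 2/2711 = (8 - ¼*1/339889*462885647449)*(1/173845) - 2/2711 = (8 - 462885647449/1359556)*(1/173845) - 2/2711 = -462874771001/1359556*1/173845 - 2/2711 = -462874771001/236352012820 - 2/2711 = -1255326208209351/640750306755020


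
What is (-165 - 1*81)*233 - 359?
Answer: -57677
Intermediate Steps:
(-165 - 1*81)*233 - 359 = (-165 - 81)*233 - 359 = -246*233 - 359 = -57318 - 359 = -57677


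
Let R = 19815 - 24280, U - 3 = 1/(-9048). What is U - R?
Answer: 40426463/9048 ≈ 4468.0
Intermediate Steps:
U = 27143/9048 (U = 3 + 1/(-9048) = 3 - 1/9048 = 27143/9048 ≈ 2.9999)
R = -4465
U - R = 27143/9048 - 1*(-4465) = 27143/9048 + 4465 = 40426463/9048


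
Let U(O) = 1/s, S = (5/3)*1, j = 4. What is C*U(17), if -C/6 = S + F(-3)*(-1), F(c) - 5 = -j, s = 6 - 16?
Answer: ⅖ ≈ 0.40000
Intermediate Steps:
S = 5/3 (S = (5*(⅓))*1 = (5/3)*1 = 5/3 ≈ 1.6667)
s = -10
U(O) = -⅒ (U(O) = 1/(-10) = -⅒)
F(c) = 1 (F(c) = 5 - 1*4 = 5 - 4 = 1)
C = -4 (C = -6*(5/3 + 1*(-1)) = -6*(5/3 - 1) = -6*⅔ = -4)
C*U(17) = -4*(-⅒) = ⅖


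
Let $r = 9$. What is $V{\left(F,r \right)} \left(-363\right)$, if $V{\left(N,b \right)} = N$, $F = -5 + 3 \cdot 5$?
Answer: $-3630$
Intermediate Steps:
$F = 10$ ($F = -5 + 15 = 10$)
$V{\left(F,r \right)} \left(-363\right) = 10 \left(-363\right) = -3630$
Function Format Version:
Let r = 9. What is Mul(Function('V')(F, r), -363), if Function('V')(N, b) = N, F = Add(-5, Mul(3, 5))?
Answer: -3630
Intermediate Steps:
F = 10 (F = Add(-5, 15) = 10)
Mul(Function('V')(F, r), -363) = Mul(10, -363) = -3630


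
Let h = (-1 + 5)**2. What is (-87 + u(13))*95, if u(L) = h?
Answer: -6745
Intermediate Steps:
h = 16 (h = 4**2 = 16)
u(L) = 16
(-87 + u(13))*95 = (-87 + 16)*95 = -71*95 = -6745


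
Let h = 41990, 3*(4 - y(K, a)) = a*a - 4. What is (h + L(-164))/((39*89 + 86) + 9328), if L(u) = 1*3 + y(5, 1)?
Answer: 41998/12885 ≈ 3.2594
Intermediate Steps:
y(K, a) = 16/3 - a**2/3 (y(K, a) = 4 - (a*a - 4)/3 = 4 - (a**2 - 4)/3 = 4 - (-4 + a**2)/3 = 4 + (4/3 - a**2/3) = 16/3 - a**2/3)
L(u) = 8 (L(u) = 1*3 + (16/3 - 1/3*1**2) = 3 + (16/3 - 1/3*1) = 3 + (16/3 - 1/3) = 3 + 5 = 8)
(h + L(-164))/((39*89 + 86) + 9328) = (41990 + 8)/((39*89 + 86) + 9328) = 41998/((3471 + 86) + 9328) = 41998/(3557 + 9328) = 41998/12885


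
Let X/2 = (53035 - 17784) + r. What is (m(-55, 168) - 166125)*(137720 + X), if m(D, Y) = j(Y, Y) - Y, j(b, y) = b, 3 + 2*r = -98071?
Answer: -18298336500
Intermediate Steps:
r = -49037 (r = -3/2 + (½)*(-98071) = -3/2 - 98071/2 = -49037)
m(D, Y) = 0 (m(D, Y) = Y - Y = 0)
X = -27572 (X = 2*((53035 - 17784) - 49037) = 2*(35251 - 49037) = 2*(-13786) = -27572)
(m(-55, 168) - 166125)*(137720 + X) = (0 - 166125)*(137720 - 27572) = -166125*110148 = -18298336500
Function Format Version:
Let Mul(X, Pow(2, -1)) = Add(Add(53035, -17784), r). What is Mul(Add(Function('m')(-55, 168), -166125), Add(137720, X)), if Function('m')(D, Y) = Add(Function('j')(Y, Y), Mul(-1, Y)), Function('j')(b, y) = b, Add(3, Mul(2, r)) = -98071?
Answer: -18298336500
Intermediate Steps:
r = -49037 (r = Add(Rational(-3, 2), Mul(Rational(1, 2), -98071)) = Add(Rational(-3, 2), Rational(-98071, 2)) = -49037)
Function('m')(D, Y) = 0 (Function('m')(D, Y) = Add(Y, Mul(-1, Y)) = 0)
X = -27572 (X = Mul(2, Add(Add(53035, -17784), -49037)) = Mul(2, Add(35251, -49037)) = Mul(2, -13786) = -27572)
Mul(Add(Function('m')(-55, 168), -166125), Add(137720, X)) = Mul(Add(0, -166125), Add(137720, -27572)) = Mul(-166125, 110148) = -18298336500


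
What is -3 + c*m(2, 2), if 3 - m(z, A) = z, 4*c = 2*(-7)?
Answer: -13/2 ≈ -6.5000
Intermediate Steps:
c = -7/2 (c = (2*(-7))/4 = (¼)*(-14) = -7/2 ≈ -3.5000)
m(z, A) = 3 - z
-3 + c*m(2, 2) = -3 - 7*(3 - 1*2)/2 = -3 - 7*(3 - 2)/2 = -3 - 7/2*1 = -3 - 7/2 = -13/2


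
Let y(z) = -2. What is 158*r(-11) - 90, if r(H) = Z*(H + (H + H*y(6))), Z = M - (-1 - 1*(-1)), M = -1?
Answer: -90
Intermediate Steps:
Z = -1 (Z = -1 - (-1 - 1*(-1)) = -1 - (-1 + 1) = -1 - 1*0 = -1 + 0 = -1)
r(H) = 0 (r(H) = -(H + (H + H*(-2))) = -(H + (H - 2*H)) = -(H - H) = -1*0 = 0)
158*r(-11) - 90 = 158*0 - 90 = 0 - 90 = -90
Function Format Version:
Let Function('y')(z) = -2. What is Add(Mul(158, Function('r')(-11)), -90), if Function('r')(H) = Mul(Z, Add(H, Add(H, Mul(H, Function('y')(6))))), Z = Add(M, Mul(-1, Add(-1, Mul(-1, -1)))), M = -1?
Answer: -90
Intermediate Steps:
Z = -1 (Z = Add(-1, Mul(-1, Add(-1, Mul(-1, -1)))) = Add(-1, Mul(-1, Add(-1, 1))) = Add(-1, Mul(-1, 0)) = Add(-1, 0) = -1)
Function('r')(H) = 0 (Function('r')(H) = Mul(-1, Add(H, Add(H, Mul(H, -2)))) = Mul(-1, Add(H, Add(H, Mul(-2, H)))) = Mul(-1, Add(H, Mul(-1, H))) = Mul(-1, 0) = 0)
Add(Mul(158, Function('r')(-11)), -90) = Add(Mul(158, 0), -90) = Add(0, -90) = -90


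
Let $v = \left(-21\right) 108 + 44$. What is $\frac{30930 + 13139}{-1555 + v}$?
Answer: $- \frac{44069}{3779} \approx -11.662$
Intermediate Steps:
$v = -2224$ ($v = -2268 + 44 = -2224$)
$\frac{30930 + 13139}{-1555 + v} = \frac{30930 + 13139}{-1555 - 2224} = \frac{44069}{-3779} = 44069 \left(- \frac{1}{3779}\right) = - \frac{44069}{3779}$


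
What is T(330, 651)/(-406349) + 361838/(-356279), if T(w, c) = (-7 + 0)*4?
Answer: -147022533650/144773615371 ≈ -1.0155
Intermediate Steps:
T(w, c) = -28 (T(w, c) = -7*4 = -28)
T(330, 651)/(-406349) + 361838/(-356279) = -28/(-406349) + 361838/(-356279) = -28*(-1/406349) + 361838*(-1/356279) = 28/406349 - 361838/356279 = -147022533650/144773615371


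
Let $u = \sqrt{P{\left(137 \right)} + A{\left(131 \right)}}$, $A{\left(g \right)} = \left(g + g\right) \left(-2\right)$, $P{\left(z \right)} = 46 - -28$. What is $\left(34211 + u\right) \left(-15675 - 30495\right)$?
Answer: $-1579521870 - 692550 i \sqrt{2} \approx -1.5795 \cdot 10^{9} - 9.7941 \cdot 10^{5} i$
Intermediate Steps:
$P{\left(z \right)} = 74$ ($P{\left(z \right)} = 46 + 28 = 74$)
$A{\left(g \right)} = - 4 g$ ($A{\left(g \right)} = 2 g \left(-2\right) = - 4 g$)
$u = 15 i \sqrt{2}$ ($u = \sqrt{74 - 524} = \sqrt{-450} = 15 i \sqrt{2} \approx 21.213 i$)
$\left(34211 + u\right) \left(-15675 - 30495\right) = \left(34211 + 15 i \sqrt{2}\right) \left(-15675 - 30495\right) = \left(34211 + 15 i \sqrt{2}\right) \left(-46170\right) = -1579521870 - 692550 i \sqrt{2}$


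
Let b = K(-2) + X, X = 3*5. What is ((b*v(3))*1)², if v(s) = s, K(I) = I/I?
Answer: 2304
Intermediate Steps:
K(I) = 1
X = 15
b = 16 (b = 1 + 15 = 16)
((b*v(3))*1)² = ((16*3)*1)² = (48*1)² = 48² = 2304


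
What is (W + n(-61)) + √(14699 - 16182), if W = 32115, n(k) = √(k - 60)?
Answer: 32115 + 11*I + I*√1483 ≈ 32115.0 + 49.51*I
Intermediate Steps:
n(k) = √(-60 + k)
(W + n(-61)) + √(14699 - 16182) = (32115 + √(-60 - 61)) + √(14699 - 16182) = (32115 + √(-121)) + √(-1483) = (32115 + 11*I) + I*√1483 = 32115 + 11*I + I*√1483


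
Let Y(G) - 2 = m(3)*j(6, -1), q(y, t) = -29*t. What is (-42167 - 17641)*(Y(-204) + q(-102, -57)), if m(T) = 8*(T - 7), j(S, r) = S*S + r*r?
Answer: -28169568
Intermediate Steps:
j(S, r) = S**2 + r**2
m(T) = -56 + 8*T (m(T) = 8*(-7 + T) = -56 + 8*T)
Y(G) = -1182 (Y(G) = 2 + (-56 + 8*3)*(6**2 + (-1)**2) = 2 + (-56 + 24)*(36 + 1) = 2 - 32*37 = 2 - 1184 = -1182)
(-42167 - 17641)*(Y(-204) + q(-102, -57)) = (-42167 - 17641)*(-1182 - 29*(-57)) = -59808*(-1182 + 1653) = -59808*471 = -28169568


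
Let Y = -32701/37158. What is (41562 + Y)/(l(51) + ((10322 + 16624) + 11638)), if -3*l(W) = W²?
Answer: 1544328095/1401488286 ≈ 1.1019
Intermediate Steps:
Y = -32701/37158 (Y = -32701*1/37158 = -32701/37158 ≈ -0.88005)
l(W) = -W²/3
(41562 + Y)/(l(51) + ((10322 + 16624) + 11638)) = (41562 - 32701/37158)/(-⅓*51² + ((10322 + 16624) + 11638)) = 1544328095/(37158*(-⅓*2601 + (26946 + 11638))) = 1544328095/(37158*(-867 + 38584)) = (1544328095/37158)/37717 = (1544328095/37158)*(1/37717) = 1544328095/1401488286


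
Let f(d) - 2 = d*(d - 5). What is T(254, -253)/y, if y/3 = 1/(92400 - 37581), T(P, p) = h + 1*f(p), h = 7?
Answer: 1192916259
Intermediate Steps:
f(d) = 2 + d*(-5 + d) (f(d) = 2 + d*(d - 5) = 2 + d*(-5 + d))
T(P, p) = 9 + p**2 - 5*p (T(P, p) = 7 + 1*(2 + p**2 - 5*p) = 7 + (2 + p**2 - 5*p) = 9 + p**2 - 5*p)
y = 1/18273 (y = 3/(92400 - 37581) = 3/54819 = 3*(1/54819) = 1/18273 ≈ 5.4726e-5)
T(254, -253)/y = (9 + (-253)**2 - 5*(-253))/(1/18273) = (9 + 64009 + 1265)*18273 = 65283*18273 = 1192916259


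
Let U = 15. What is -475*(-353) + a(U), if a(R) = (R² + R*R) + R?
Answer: 168140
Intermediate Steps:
a(R) = R + 2*R² (a(R) = (R² + R²) + R = 2*R² + R = R + 2*R²)
-475*(-353) + a(U) = -475*(-353) + 15*(1 + 2*15) = 167675 + 15*(1 + 30) = 167675 + 15*31 = 167675 + 465 = 168140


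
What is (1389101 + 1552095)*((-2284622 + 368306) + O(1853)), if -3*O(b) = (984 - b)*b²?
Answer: 8759050139118508/3 ≈ 2.9197e+15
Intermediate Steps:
O(b) = -b²*(984 - b)/3 (O(b) = -(984 - b)*b²/3 = -b²*(984 - b)/3)
(1389101 + 1552095)*((-2284622 + 368306) + O(1853)) = (1389101 + 1552095)*((-2284622 + 368306) + (⅓)*1853²*(-984 + 1853)) = 2941196*(-1916316 + (⅓)*3433609*869) = 2941196*(-1916316 + 2983806221/3) = 2941196*(2978057273/3) = 8759050139118508/3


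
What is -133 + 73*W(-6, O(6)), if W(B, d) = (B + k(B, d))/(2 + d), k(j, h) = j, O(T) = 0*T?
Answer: -571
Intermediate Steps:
O(T) = 0
W(B, d) = 2*B/(2 + d) (W(B, d) = (B + B)/(2 + d) = (2*B)/(2 + d) = 2*B/(2 + d))
-133 + 73*W(-6, O(6)) = -133 + 73*(2*(-6)/(2 + 0)) = -133 + 73*(2*(-6)/2) = -133 + 73*(2*(-6)*(1/2)) = -133 + 73*(-6) = -133 - 438 = -571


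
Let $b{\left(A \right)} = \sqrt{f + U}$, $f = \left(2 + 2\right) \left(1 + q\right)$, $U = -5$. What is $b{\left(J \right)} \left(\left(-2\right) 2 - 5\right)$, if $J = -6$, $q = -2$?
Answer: $- 27 i \approx - 27.0 i$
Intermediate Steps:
$f = -4$ ($f = \left(2 + 2\right) \left(1 - 2\right) = 4 \left(-1\right) = -4$)
$b{\left(A \right)} = 3 i$ ($b{\left(A \right)} = \sqrt{-4 - 5} = \sqrt{-9} = 3 i$)
$b{\left(J \right)} \left(\left(-2\right) 2 - 5\right) = 3 i \left(\left(-2\right) 2 - 5\right) = 3 i \left(-4 - 5\right) = 3 i \left(-9\right) = - 27 i$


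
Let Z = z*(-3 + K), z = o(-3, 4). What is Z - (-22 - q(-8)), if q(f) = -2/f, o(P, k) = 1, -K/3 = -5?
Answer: 137/4 ≈ 34.250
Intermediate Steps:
K = 15 (K = -3*(-5) = 15)
z = 1
Z = 12 (Z = 1*(-3 + 15) = 1*12 = 12)
Z - (-22 - q(-8)) = 12 - (-22 - (-2)/(-8)) = 12 - (-22 - (-2)*(-1)/8) = 12 - (-22 - 1*1/4) = 12 - (-22 - 1/4) = 12 - 1*(-89/4) = 12 + 89/4 = 137/4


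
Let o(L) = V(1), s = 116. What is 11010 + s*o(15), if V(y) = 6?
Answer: 11706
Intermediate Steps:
o(L) = 6
11010 + s*o(15) = 11010 + 116*6 = 11010 + 696 = 11706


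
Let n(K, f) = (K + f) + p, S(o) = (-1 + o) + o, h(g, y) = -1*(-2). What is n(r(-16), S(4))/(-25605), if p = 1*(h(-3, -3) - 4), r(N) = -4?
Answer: -1/25605 ≈ -3.9055e-5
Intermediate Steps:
h(g, y) = 2
S(o) = -1 + 2*o
p = -2 (p = 1*(2 - 4) = 1*(-2) = -2)
n(K, f) = -2 + K + f (n(K, f) = (K + f) - 2 = -2 + K + f)
n(r(-16), S(4))/(-25605) = (-2 - 4 + (-1 + 2*4))/(-25605) = (-2 - 4 + (-1 + 8))*(-1/25605) = (-2 - 4 + 7)*(-1/25605) = 1*(-1/25605) = -1/25605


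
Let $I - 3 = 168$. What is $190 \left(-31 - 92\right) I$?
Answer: $-3996270$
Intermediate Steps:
$I = 171$ ($I = 3 + 168 = 171$)
$190 \left(-31 - 92\right) I = 190 \left(-31 - 92\right) 171 = 190 \left(-123\right) 171 = \left(-23370\right) 171 = -3996270$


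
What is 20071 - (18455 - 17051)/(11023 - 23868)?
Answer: 257813399/12845 ≈ 20071.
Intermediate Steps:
20071 - (18455 - 17051)/(11023 - 23868) = 20071 - 1404/(-12845) = 20071 - 1404*(-1)/12845 = 20071 - 1*(-1404/12845) = 20071 + 1404/12845 = 257813399/12845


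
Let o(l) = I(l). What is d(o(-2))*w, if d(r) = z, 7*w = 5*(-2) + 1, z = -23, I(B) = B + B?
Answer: 207/7 ≈ 29.571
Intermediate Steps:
I(B) = 2*B
o(l) = 2*l
w = -9/7 (w = (5*(-2) + 1)/7 = (-10 + 1)/7 = (1/7)*(-9) = -9/7 ≈ -1.2857)
d(r) = -23
d(o(-2))*w = -23*(-9/7) = 207/7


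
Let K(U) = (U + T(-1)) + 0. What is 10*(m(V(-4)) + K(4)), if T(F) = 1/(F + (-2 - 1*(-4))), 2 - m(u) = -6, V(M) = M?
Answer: 130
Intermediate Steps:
m(u) = 8 (m(u) = 2 - 1*(-6) = 2 + 6 = 8)
T(F) = 1/(2 + F) (T(F) = 1/(F + (-2 + 4)) = 1/(F + 2) = 1/(2 + F))
K(U) = 1 + U (K(U) = (U + 1/(2 - 1)) + 0 = (U + 1/1) + 0 = (U + 1) + 0 = (1 + U) + 0 = 1 + U)
10*(m(V(-4)) + K(4)) = 10*(8 + (1 + 4)) = 10*(8 + 5) = 10*13 = 130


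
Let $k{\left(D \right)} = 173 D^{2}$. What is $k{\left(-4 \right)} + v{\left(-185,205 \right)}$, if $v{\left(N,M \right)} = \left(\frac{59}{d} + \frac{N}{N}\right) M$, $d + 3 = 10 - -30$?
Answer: $\frac{122096}{37} \approx 3299.9$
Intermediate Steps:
$d = 37$ ($d = -3 + \left(10 - -30\right) = -3 + \left(10 + 30\right) = -3 + 40 = 37$)
$v{\left(N,M \right)} = \frac{96 M}{37}$ ($v{\left(N,M \right)} = \left(\frac{59}{37} + \frac{N}{N}\right) M = \left(59 \cdot \frac{1}{37} + 1\right) M = \left(\frac{59}{37} + 1\right) M = \frac{96 M}{37}$)
$k{\left(-4 \right)} + v{\left(-185,205 \right)} = 173 \left(-4\right)^{2} + \frac{96}{37} \cdot 205 = 173 \cdot 16 + \frac{19680}{37} = 2768 + \frac{19680}{37} = \frac{122096}{37}$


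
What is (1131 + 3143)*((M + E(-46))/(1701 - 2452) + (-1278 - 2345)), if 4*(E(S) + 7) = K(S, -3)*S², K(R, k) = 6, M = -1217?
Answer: -11637345502/751 ≈ -1.5496e+7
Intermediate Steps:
E(S) = -7 + 3*S²/2 (E(S) = -7 + (6*S²)/4 = -7 + 3*S²/2)
(1131 + 3143)*((M + E(-46))/(1701 - 2452) + (-1278 - 2345)) = (1131 + 3143)*((-1217 + (-7 + (3/2)*(-46)²))/(1701 - 2452) + (-1278 - 2345)) = 4274*((-1217 + (-7 + (3/2)*2116))/(-751) - 3623) = 4274*((-1217 + (-7 + 3174))*(-1/751) - 3623) = 4274*((-1217 + 3167)*(-1/751) - 3623) = 4274*(1950*(-1/751) - 3623) = 4274*(-1950/751 - 3623) = 4274*(-2722823/751) = -11637345502/751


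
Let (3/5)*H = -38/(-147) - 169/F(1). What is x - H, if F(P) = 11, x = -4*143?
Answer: -2652647/4851 ≈ -546.83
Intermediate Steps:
x = -572
H = -122125/4851 (H = 5*(-38/(-147) - 169/11)/3 = 5*(-38*(-1/147) - 169*1/11)/3 = 5*(38/147 - 169/11)/3 = (5/3)*(-24425/1617) = -122125/4851 ≈ -25.175)
x - H = -572 - 1*(-122125/4851) = -572 + 122125/4851 = -2652647/4851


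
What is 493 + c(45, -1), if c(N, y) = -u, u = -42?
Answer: 535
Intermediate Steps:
c(N, y) = 42 (c(N, y) = -1*(-42) = 42)
493 + c(45, -1) = 493 + 42 = 535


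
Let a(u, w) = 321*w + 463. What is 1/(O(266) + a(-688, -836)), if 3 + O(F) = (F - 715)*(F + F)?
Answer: -1/506764 ≈ -1.9733e-6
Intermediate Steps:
a(u, w) = 463 + 321*w
O(F) = -3 + 2*F*(-715 + F) (O(F) = -3 + (F - 715)*(F + F) = -3 + (-715 + F)*(2*F) = -3 + 2*F*(-715 + F))
1/(O(266) + a(-688, -836)) = 1/((-3 - 1430*266 + 2*266²) + (463 + 321*(-836))) = 1/((-3 - 380380 + 2*70756) + (463 - 268356)) = 1/((-3 - 380380 + 141512) - 267893) = 1/(-238871 - 267893) = 1/(-506764) = -1/506764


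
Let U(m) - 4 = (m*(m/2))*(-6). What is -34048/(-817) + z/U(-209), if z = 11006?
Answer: 234348630/5634677 ≈ 41.590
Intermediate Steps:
U(m) = 4 - 3*m**2 (U(m) = 4 + (m*(m/2))*(-6) = 4 + (m**2/2)*(-6) = 4 - 3*m**2)
-34048/(-817) + z/U(-209) = -34048/(-817) + 11006/(4 - 3*(-209)**2) = -34048*(-1/817) + 11006/(4 - 3*43681) = 1792/43 + 11006/(4 - 131043) = 1792/43 + 11006/(-131039) = 1792/43 + 11006*(-1/131039) = 1792/43 - 11006/131039 = 234348630/5634677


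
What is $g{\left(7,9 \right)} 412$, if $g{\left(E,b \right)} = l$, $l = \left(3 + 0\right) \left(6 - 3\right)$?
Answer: $3708$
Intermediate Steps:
$l = 9$ ($l = 3 \cdot 3 = 9$)
$g{\left(E,b \right)} = 9$
$g{\left(7,9 \right)} 412 = 9 \cdot 412 = 3708$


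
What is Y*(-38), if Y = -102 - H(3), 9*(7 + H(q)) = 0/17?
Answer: 3610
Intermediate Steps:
H(q) = -7 (H(q) = -7 + (0/17)/9 = -7 + (0*(1/17))/9 = -7 + (⅑)*0 = -7 + 0 = -7)
Y = -95 (Y = -102 - 1*(-7) = -102 + 7 = -95)
Y*(-38) = -95*(-38) = 3610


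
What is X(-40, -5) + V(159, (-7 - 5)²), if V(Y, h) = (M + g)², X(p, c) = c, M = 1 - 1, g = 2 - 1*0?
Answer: -1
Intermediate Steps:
g = 2 (g = 2 + 0 = 2)
M = 0
V(Y, h) = 4 (V(Y, h) = (0 + 2)² = 2² = 4)
X(-40, -5) + V(159, (-7 - 5)²) = -5 + 4 = -1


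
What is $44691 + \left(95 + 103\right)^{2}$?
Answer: $83895$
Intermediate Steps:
$44691 + \left(95 + 103\right)^{2} = 44691 + 198^{2} = 44691 + 39204 = 83895$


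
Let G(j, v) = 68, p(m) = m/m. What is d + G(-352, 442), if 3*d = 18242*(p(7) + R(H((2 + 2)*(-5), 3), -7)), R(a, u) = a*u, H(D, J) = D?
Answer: 857442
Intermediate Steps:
p(m) = 1
d = 857374 (d = (18242*(1 + ((2 + 2)*(-5))*(-7)))/3 = (18242*(1 + (4*(-5))*(-7)))/3 = (18242*(1 - 20*(-7)))/3 = (18242*(1 + 140))/3 = (18242*141)/3 = (⅓)*2572122 = 857374)
d + G(-352, 442) = 857374 + 68 = 857442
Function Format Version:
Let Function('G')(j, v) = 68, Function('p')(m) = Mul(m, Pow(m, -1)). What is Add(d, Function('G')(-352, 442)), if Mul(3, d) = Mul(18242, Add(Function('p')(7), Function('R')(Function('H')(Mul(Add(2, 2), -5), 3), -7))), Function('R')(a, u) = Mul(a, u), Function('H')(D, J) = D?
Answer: 857442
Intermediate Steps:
Function('p')(m) = 1
d = 857374 (d = Mul(Rational(1, 3), Mul(18242, Add(1, Mul(Mul(Add(2, 2), -5), -7)))) = Mul(Rational(1, 3), Mul(18242, Add(1, Mul(Mul(4, -5), -7)))) = Mul(Rational(1, 3), Mul(18242, Add(1, Mul(-20, -7)))) = Mul(Rational(1, 3), Mul(18242, Add(1, 140))) = Mul(Rational(1, 3), Mul(18242, 141)) = Mul(Rational(1, 3), 2572122) = 857374)
Add(d, Function('G')(-352, 442)) = Add(857374, 68) = 857442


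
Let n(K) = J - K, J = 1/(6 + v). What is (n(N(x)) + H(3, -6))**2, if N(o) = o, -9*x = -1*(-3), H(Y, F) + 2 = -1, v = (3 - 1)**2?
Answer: 5929/900 ≈ 6.5878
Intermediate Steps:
v = 4 (v = 2**2 = 4)
H(Y, F) = -3 (H(Y, F) = -2 - 1 = -3)
x = -1/3 (x = -(-1)*(-3)/9 = -1/9*3 = -1/3 ≈ -0.33333)
J = 1/10 (J = 1/(6 + 4) = 1/10 ≈ 0.10000)
n(K) = 1/10 - K
(n(N(x)) + H(3, -6))**2 = ((1/10 - 1*(-1/3)) - 3)**2 = ((1/10 + 1/3) - 3)**2 = (13/30 - 3)**2 = (-77/30)**2 = 5929/900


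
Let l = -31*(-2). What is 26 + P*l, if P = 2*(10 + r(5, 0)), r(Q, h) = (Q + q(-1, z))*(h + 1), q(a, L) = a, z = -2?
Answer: 1762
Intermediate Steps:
r(Q, h) = (1 + h)*(-1 + Q) (r(Q, h) = (Q - 1)*(h + 1) = (-1 + Q)*(1 + h) = (1 + h)*(-1 + Q))
P = 28 (P = 2*(10 + (-1 + 5 - 1*0 + 5*0)) = 2*(10 + (-1 + 5 + 0 + 0)) = 2*(10 + 4) = 2*14 = 28)
l = 62
26 + P*l = 26 + 28*62 = 26 + 1736 = 1762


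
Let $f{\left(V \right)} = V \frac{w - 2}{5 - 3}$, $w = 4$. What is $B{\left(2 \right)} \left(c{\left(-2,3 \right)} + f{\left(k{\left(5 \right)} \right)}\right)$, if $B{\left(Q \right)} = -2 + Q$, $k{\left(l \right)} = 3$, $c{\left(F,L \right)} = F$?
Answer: $0$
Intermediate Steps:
$f{\left(V \right)} = V$ ($f{\left(V \right)} = V \frac{4 - 2}{5 - 3} = V \frac{2}{2} = V 2 \cdot \frac{1}{2} = V 1 = V$)
$B{\left(2 \right)} \left(c{\left(-2,3 \right)} + f{\left(k{\left(5 \right)} \right)}\right) = \left(-2 + 2\right) \left(-2 + 3\right) = 0 \cdot 1 = 0$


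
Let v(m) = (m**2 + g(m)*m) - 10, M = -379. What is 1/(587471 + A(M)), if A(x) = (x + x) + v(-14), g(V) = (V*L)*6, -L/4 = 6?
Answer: 1/558675 ≈ 1.7899e-6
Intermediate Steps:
L = -24 (L = -4*6 = -24)
g(V) = -144*V (g(V) = (V*(-24))*6 = -24*V*6 = -144*V)
v(m) = -10 - 143*m**2 (v(m) = (m**2 + (-144*m)*m) - 10 = (m**2 - 144*m**2) - 10 = -143*m**2 - 10 = -10 - 143*m**2)
A(x) = -28038 + 2*x (A(x) = (x + x) + (-10 - 143*(-14)**2) = 2*x + (-10 - 143*196) = 2*x + (-10 - 28028) = 2*x - 28038 = -28038 + 2*x)
1/(587471 + A(M)) = 1/(587471 + (-28038 + 2*(-379))) = 1/(587471 + (-28038 - 758)) = 1/(587471 - 28796) = 1/558675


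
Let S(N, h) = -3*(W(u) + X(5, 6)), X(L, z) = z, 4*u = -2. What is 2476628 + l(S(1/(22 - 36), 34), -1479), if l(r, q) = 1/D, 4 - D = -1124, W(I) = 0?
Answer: 2793636385/1128 ≈ 2.4766e+6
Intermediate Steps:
u = -½ (u = (¼)*(-2) = -½ ≈ -0.50000)
D = 1128 (D = 4 - 1*(-1124) = 4 + 1124 = 1128)
S(N, h) = -18 (S(N, h) = -3*(0 + 6) = -3*6 = -18)
l(r, q) = 1/1128
2476628 + l(S(1/(22 - 36), 34), -1479) = 2476628 + 1/1128 = 2793636385/1128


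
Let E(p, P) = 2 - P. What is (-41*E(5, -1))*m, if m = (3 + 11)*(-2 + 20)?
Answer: -30996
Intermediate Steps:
m = 252 (m = 14*18 = 252)
(-41*E(5, -1))*m = -41*(2 - 1*(-1))*252 = -41*(2 + 1)*252 = -41*3*252 = -123*252 = -30996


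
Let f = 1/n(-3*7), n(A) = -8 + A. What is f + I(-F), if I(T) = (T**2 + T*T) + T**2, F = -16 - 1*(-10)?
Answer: 3131/29 ≈ 107.97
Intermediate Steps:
F = -6 (F = -16 + 10 = -6)
f = -1/29 (f = 1/(-8 - 3*7) = 1/(-8 - 21) = 1/(-29) = -1/29 ≈ -0.034483)
I(T) = 3*T**2 (I(T) = (T**2 + T**2) + T**2 = 2*T**2 + T**2 = 3*T**2)
f + I(-F) = -1/29 + 3*(-1*(-6))**2 = -1/29 + 3*6**2 = -1/29 + 3*36 = -1/29 + 108 = 3131/29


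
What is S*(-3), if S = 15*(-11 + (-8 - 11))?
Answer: 1350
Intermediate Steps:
S = -450 (S = 15*(-11 - 19) = 15*(-30) = -450)
S*(-3) = -450*(-3) = 1350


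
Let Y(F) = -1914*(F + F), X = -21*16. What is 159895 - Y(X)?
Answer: -1126313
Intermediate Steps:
X = -336
Y(F) = -3828*F
159895 - Y(X) = 159895 - (-3828)*(-336) = 159895 - 1*1286208 = 159895 - 1286208 = -1126313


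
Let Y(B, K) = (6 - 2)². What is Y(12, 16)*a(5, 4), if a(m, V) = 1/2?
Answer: 8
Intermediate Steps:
a(m, V) = ½
Y(B, K) = 16 (Y(B, K) = 4² = 16)
Y(12, 16)*a(5, 4) = 16*(½) = 8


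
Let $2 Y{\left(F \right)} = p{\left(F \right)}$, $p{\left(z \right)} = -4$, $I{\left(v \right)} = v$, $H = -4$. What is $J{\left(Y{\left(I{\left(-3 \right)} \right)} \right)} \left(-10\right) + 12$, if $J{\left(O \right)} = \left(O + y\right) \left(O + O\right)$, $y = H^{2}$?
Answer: $572$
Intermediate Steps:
$Y{\left(F \right)} = -2$ ($Y{\left(F \right)} = \frac{1}{2} \left(-4\right) = -2$)
$y = 16$ ($y = \left(-4\right)^{2} = 16$)
$J{\left(O \right)} = 2 O \left(16 + O\right)$ ($J{\left(O \right)} = \left(O + 16\right) \left(O + O\right) = \left(16 + O\right) 2 O = 2 O \left(16 + O\right)$)
$J{\left(Y{\left(I{\left(-3 \right)} \right)} \right)} \left(-10\right) + 12 = 2 \left(-2\right) \left(16 - 2\right) \left(-10\right) + 12 = 2 \left(-2\right) 14 \left(-10\right) + 12 = \left(-56\right) \left(-10\right) + 12 = 560 + 12 = 572$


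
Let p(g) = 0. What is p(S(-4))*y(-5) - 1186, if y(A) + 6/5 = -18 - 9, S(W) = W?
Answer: -1186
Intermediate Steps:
y(A) = -141/5 (y(A) = -6/5 + (-18 - 9) = -6/5 - 27 = -141/5)
p(S(-4))*y(-5) - 1186 = 0*(-141/5) - 1186 = 0 - 1186 = -1186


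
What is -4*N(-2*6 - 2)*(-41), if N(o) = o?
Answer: -2296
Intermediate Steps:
-4*N(-2*6 - 2)*(-41) = -4*(-2*6 - 2)*(-41) = -4*(-12 - 2)*(-41) = -4*(-14)*(-41) = 56*(-41) = -2296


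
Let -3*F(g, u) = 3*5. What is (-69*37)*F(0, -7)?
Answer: 12765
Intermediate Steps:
F(g, u) = -5
(-69*37)*F(0, -7) = -69*37*(-5) = -2553*(-5) = 12765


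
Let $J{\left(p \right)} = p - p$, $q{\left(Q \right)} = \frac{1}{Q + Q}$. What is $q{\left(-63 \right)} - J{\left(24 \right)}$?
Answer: $- \frac{1}{126} \approx -0.0079365$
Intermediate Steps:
$q{\left(Q \right)} = \frac{1}{2 Q}$
$J{\left(p \right)} = 0$
$q{\left(-63 \right)} - J{\left(24 \right)} = \frac{1}{2 \left(-63\right)} - 0 = \frac{1}{2} \left(- \frac{1}{63}\right) + 0 = - \frac{1}{126} + 0 = - \frac{1}{126}$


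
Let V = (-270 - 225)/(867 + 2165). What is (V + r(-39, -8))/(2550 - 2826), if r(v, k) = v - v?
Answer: 165/278944 ≈ 0.00059152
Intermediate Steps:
V = -495/3032 ≈ -0.16326
r(v, k) = 0
(V + r(-39, -8))/(2550 - 2826) = (-495/3032 + 0)/(2550 - 2826) = -495/3032/(-276) = -495/3032*(-1/276) = 165/278944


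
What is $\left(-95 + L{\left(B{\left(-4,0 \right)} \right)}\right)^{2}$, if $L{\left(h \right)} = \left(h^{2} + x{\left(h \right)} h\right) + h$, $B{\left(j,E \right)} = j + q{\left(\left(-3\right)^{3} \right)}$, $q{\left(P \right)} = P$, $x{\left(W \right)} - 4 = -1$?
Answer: $550564$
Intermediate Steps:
$x{\left(W \right)} = 3$ ($x{\left(W \right)} = 4 - 1 = 3$)
$B{\left(j,E \right)} = -27 + j$ ($B{\left(j,E \right)} = j + \left(-3\right)^{3} = j - 27 = -27 + j$)
$L{\left(h \right)} = h^{2} + 4 h$ ($L{\left(h \right)} = \left(h^{2} + 3 h\right) + h = h^{2} + 4 h$)
$\left(-95 + L{\left(B{\left(-4,0 \right)} \right)}\right)^{2} = \left(-95 + \left(-27 - 4\right) \left(4 - 31\right)\right)^{2} = \left(-95 - 31 \left(4 - 31\right)\right)^{2} = \left(-95 - -837\right)^{2} = \left(-95 + 837\right)^{2} = 742^{2} = 550564$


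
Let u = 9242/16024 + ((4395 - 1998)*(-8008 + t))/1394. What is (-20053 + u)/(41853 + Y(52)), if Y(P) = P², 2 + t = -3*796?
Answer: -12460329323/14636618044 ≈ -0.85131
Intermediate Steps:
t = -2390 (t = -2 - 3*796 = -2 - 2388 = -2390)
u = -5873079247/328492 (u = 9242/16024 + ((4395 - 1998)*(-8008 - 2390))/1394 = 9242*(1/16024) + (2397*(-10398))*(1/1394) = 4621/8012 - 24924006*1/1394 = 4621/8012 - 733059/41 = -5873079247/328492 ≈ -17879.)
(-20053 + u)/(41853 + Y(52)) = (-20053 - 5873079247/328492)/(41853 + 52²) = -12460329323/(328492*(41853 + 2704)) = -12460329323/328492/44557 = -12460329323/328492*1/44557 = -12460329323/14636618044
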